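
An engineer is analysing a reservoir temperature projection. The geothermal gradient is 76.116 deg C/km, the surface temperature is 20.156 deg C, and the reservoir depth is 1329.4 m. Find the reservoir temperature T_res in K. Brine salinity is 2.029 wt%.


T_res = T_surf + grad * d / 1000
T_res = 20.156 + 76.116 * 1329.4 / 1000
T_res = 121.3446 deg C
Convert to K: 121.3446 + 273.15 = 394.49 K
T_res = 394.49 K


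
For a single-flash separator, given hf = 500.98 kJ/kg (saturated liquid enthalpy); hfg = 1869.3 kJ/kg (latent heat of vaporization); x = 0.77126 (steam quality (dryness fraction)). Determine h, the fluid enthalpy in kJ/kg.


h = hf + x * hfg
h = 500.98 + 0.77126 * 1869.3
h = 1942.7 kJ/kg


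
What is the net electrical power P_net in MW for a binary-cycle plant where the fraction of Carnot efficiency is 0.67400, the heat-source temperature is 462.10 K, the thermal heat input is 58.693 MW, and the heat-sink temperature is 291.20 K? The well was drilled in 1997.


Step 1: eta = (1 - Tc/Th)*f = (1 - 291.2/462.1)*0.674 = 0.2492677
Step 2: P_net = eta * Q_in = 0.2492677 * 58.693 = 14.630 MW
P_net = 14.630 MW


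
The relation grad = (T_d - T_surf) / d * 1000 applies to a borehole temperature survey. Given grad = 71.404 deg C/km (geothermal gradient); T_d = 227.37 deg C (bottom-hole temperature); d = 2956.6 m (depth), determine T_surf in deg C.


T_surf = T_d - grad * d / 1000
T_surf = 227.37 - 71.404 * 2956.6 / 1000
T_surf = 16.257 deg C


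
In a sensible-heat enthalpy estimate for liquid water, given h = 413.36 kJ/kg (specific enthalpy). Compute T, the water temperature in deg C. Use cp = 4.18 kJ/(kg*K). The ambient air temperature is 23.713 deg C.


T = h / cp
T = 413.36 / 4.18
T = 98.890 deg C


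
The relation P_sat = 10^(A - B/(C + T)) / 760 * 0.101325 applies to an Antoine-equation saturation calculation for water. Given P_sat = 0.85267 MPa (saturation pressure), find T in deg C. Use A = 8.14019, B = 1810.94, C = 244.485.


T = B / (A - log10(P_sat * 760 / 0.101325)) - C
T = 1810.94 / (8.14019 - log10(0.85267 * 760 / 0.101325)) - 244.485
T = 173.33 deg C


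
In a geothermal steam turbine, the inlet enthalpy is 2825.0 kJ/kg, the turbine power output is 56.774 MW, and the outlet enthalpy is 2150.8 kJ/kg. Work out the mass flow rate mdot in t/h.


mdot = P * 1000 / (h_in - h_out)
mdot = 56.774 * 1000 / (2825.0 - 2150.8)
mdot = 84.20943 kg/s
Convert: 84.20943 kg/s * 3.6 = 303.15 t/h
mdot = 303.15 t/h


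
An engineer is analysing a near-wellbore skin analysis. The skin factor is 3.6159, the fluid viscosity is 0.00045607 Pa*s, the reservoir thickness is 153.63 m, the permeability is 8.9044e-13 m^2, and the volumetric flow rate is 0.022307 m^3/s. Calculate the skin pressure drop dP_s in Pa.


dP_s = S * q * mu / (2*pi*k*hr) / 1000
dP_s = 3.6159 * 0.022307 * 0.00045607 / (2*pi*8.9044e-13*153.63) / 1000
dP_s = 42.79850 kPa
Convert: 42.79850 kPa * 1000.0 = 42798 Pa
dP_s = 42798 Pa


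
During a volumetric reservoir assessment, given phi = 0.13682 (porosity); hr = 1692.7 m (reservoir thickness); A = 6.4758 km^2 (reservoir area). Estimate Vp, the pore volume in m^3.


Vp = A * 1e6 * hr * phi
Vp = 6.4758 * 1e6 * 1692.7 * 0.13682
Vp = 1.4998e+09 m^3


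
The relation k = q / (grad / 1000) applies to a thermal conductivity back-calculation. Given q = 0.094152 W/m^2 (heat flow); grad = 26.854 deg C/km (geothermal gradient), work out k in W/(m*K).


k = q / (grad / 1000)
k = 0.094152 / (26.854 / 1000)
k = 3.5061 W/(m*K)


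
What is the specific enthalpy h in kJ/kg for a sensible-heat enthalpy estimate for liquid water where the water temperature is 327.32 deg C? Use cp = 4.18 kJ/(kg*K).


h = cp * T
h = 4.18 * 327.32
h = 1368.2 kJ/kg


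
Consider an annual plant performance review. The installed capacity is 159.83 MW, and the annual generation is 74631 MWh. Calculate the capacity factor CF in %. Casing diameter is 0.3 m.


CF = E_a / (cap * 8760) * 100
CF = 74631 / (159.83 * 8760) * 100
CF = 5.3304 %


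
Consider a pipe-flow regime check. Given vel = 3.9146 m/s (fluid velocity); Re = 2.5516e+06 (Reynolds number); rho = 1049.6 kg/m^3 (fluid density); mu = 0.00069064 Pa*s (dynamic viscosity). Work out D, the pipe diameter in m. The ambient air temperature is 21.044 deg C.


D = Re * mu / (rho * vel)
D = 2.5516e+06 * 0.00069064 / (1049.6 * 3.9146)
D = 0.42890 m


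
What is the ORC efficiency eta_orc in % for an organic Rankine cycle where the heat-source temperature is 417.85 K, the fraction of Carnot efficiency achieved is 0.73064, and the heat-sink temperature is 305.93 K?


eta_orc = (1 - Tc/Th) * f * 100
eta_orc = (1 - 305.93/417.85) * 0.73064 * 100
eta_orc = 19.570 %


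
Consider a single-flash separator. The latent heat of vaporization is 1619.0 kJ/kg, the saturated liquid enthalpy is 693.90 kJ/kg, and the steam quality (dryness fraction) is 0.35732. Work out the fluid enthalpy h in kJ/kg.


h = hf + x * hfg
h = 693.90 + 0.35732 * 1619.0
h = 1272.4 kJ/kg


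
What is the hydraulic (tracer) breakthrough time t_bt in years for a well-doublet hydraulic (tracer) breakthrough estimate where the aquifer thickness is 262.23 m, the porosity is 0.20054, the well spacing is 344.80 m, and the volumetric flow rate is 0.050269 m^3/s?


t_bt = pi * hr * phi * L^2 / (3 * Qv) / (365.25*86400)
t_bt = pi * 262.23 * 0.20054 * 344.80^2 / (3 * 0.050269) / (365.25*86400)
t_bt = 4.1271 years


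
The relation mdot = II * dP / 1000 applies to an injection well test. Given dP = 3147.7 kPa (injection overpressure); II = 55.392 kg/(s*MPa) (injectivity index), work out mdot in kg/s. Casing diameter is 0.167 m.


mdot = II * dP / 1000
mdot = 55.392 * 3147.7 / 1000
mdot = 174.36 kg/s


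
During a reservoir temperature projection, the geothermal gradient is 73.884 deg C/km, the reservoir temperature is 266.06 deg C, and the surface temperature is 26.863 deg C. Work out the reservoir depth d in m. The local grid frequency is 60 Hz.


d = (T_res - T_surf) / grad * 1000
d = (266.06 - 26.863) / 73.884 * 1000
d = 3237.5 m


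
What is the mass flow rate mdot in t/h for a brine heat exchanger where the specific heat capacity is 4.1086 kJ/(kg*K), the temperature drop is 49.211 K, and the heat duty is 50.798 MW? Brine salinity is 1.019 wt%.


mdot = Q * 1000 / (cp * dT)
mdot = 50.798 * 1000 / (4.1086 * 49.211)
mdot = 251.2410 kg/s
Convert: 251.2410 kg/s * 3.6 = 904.47 t/h
mdot = 904.47 t/h


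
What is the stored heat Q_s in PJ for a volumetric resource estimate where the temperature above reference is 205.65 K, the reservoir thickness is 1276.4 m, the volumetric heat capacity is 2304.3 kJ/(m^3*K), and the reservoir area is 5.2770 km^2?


Step 1: Vr = A*1e6*hr = 5.277*1e6*1276.4 = 6.735563e+09 m^3
Step 2: Q_s = Vr*rhoc*dT/1e12 = 6.735563e+09*2304.3*205.65/1e12 = 3191.8 PJ
Q_s = 3191.8 PJ


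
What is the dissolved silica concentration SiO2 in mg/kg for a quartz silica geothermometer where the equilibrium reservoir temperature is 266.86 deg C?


SiO2 = 10^(5.19 - 1309/(T_eq + 273.15))
SiO2 = 10^(5.19 - 1309/(266.86 + 273.15))
SiO2 = 583.41 mg/kg


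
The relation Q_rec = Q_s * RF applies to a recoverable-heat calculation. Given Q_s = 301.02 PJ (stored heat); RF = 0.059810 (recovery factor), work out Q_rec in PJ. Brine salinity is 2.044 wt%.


Q_rec = Q_s * RF
Q_rec = 301.02 * 0.059810
Q_rec = 18.004 PJ


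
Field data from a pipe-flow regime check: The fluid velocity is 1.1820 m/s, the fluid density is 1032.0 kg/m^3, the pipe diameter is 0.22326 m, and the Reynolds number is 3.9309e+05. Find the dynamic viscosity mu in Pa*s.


mu = rho * vel * D / Re
mu = 1032.0 * 1.1820 * 0.22326 / 3.9309e+05
mu = 0.00069281 Pa*s


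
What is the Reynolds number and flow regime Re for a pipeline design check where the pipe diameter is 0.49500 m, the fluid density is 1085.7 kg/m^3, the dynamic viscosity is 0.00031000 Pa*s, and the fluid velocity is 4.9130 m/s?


Step 1: Re = rho*vel*D/mu = 1085.7*4.913*0.495/0.00031 = 8.5173e+06
Step 2: Re = 8.5173e+06 > 4000, so flow is turbulent.
Re = 8.5173e+06 (turbulent)


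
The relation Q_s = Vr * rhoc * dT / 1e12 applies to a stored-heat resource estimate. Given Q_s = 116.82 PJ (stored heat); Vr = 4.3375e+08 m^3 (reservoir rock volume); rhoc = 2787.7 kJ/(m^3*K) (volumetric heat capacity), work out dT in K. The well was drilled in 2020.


dT = Q_s * 1e12 / (Vr * rhoc)
dT = 116.82 * 1e12 / (4.3375e+08 * 2787.7)
dT = 96.612 K


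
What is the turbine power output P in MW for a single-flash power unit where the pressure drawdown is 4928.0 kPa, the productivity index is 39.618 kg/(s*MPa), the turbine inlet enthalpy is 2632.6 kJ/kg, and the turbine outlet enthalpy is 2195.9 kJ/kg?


Step 1: mdot = PI * dP / 1000 = 39.618 * 4928.0 / 1000 = 195.2375 kg/s
Step 2: P = mdot*(h_in - h_out)/1000 = 195.2375*(2632.6 - 2195.9)/1000 = 85.260 MW
P = 85.260 MW


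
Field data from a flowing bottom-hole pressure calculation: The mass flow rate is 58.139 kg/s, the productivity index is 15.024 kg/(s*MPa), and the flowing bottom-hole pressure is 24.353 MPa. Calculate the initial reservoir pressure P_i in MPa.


P_i = P_wf + mdot / PI
P_i = 24.353 + 58.139 / 15.024
P_i = 28.223 MPa


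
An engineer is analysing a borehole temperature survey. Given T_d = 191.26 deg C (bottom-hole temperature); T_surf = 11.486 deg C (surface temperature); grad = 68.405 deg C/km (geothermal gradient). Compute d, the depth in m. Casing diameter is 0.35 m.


d = (T_d - T_surf) / grad * 1000
d = (191.26 - 11.486) / 68.405 * 1000
d = 2628.1 m


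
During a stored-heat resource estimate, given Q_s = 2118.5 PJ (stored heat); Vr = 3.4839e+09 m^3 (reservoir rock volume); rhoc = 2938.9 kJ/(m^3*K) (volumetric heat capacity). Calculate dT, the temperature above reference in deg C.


dT = Q_s * 1e12 / (Vr * rhoc)
dT = 2118.5 * 1e12 / (3.4839e+09 * 2938.9)
dT = 206.9083 K
Convert (temperature difference, 1 K = 1 deg C): 206.9083 K = 206.9083 deg C
dT = 206.91 deg C


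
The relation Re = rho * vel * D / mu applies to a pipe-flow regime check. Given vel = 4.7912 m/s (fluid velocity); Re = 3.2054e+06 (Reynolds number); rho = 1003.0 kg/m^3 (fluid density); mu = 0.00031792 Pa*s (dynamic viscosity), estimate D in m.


D = Re * mu / (rho * vel)
D = 3.2054e+06 * 0.00031792 / (1003.0 * 4.7912)
D = 0.21206 m


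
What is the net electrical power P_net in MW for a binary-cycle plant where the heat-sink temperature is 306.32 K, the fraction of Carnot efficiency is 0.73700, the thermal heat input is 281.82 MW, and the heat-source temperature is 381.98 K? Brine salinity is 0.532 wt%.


Step 1: eta = (1 - Tc/Th)*f = (1 - 306.32/381.98)*0.737 = 0.1459799
Step 2: P_net = eta * Q_in = 0.1459799 * 281.82 = 41.140 MW
P_net = 41.140 MW


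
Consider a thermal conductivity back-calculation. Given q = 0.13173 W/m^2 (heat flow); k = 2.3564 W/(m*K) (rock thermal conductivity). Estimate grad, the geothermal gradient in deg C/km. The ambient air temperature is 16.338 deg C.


grad = q / k * 1000
grad = 0.13173 / 2.3564 * 1000
grad = 55.903 deg C/km


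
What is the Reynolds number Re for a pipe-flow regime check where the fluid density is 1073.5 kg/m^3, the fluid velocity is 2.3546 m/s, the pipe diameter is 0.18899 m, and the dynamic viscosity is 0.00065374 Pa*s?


Re = rho * vel * D / mu
Re = 1073.5 * 2.3546 * 0.18899 / 0.00065374
Re = 7.3072e+05


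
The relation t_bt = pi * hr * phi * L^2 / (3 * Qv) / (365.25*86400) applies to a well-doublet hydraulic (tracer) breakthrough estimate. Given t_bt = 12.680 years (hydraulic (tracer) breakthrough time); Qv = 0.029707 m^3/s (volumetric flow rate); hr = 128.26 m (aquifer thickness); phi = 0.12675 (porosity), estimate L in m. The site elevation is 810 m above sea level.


L = sqrt(t_bt*365.25*86400*3*Qv / (pi*hr*phi))
L = sqrt(12.680*365.25*86400*3*0.029707 / (pi*128.26*0.12675))
L = 835.62 m


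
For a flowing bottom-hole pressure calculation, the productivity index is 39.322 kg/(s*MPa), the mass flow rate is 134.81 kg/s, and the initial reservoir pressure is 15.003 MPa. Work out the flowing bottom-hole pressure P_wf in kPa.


P_wf = P_i - mdot / PI
P_wf = 15.003 - 134.81 / 39.322
P_wf = 11.57464 MPa
Convert: 11.57464 MPa * 1000.0 = 11575 kPa
P_wf = 11575 kPa


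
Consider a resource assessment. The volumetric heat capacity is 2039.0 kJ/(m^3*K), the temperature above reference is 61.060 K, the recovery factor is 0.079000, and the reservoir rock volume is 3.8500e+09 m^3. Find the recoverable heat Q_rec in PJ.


Step 1: Q_s = Vr*rhoc*dT/1e12 = 3.8500e+09*2039.0*61.06/1e12 = 479.3302 PJ
Step 2: Q_rec = Q_s * RF = 479.3302 * 0.079 = 37.867 PJ
Q_rec = 37.867 PJ


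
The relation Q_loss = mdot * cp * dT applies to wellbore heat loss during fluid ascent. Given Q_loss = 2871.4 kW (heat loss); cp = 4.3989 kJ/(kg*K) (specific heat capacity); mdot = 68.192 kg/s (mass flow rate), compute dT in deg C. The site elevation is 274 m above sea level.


dT = Q_loss / (mdot * cp)
dT = 2871.4 / (68.192 * 4.3989)
dT = 9.572297 K
Convert (temperature difference, 1 K = 1 deg C): 9.572297 K = 9.572297 deg C
dT = 9.5723 deg C


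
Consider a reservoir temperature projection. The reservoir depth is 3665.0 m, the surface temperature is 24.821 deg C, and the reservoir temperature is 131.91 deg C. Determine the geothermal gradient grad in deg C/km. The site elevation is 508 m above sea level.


grad = (T_res - T_surf) / d * 1000
grad = (131.91 - 24.821) / 3665.0 * 1000
grad = 29.219 deg C/km


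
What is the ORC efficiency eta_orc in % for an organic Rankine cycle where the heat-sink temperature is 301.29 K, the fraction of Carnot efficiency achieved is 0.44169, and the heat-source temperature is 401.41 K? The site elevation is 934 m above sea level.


eta_orc = (1 - Tc/Th) * f * 100
eta_orc = (1 - 301.29/401.41) * 0.44169 * 100
eta_orc = 11.017 %


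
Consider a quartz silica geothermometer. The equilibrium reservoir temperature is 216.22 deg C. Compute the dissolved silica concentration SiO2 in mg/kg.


SiO2 = 10^(5.19 - 1309/(T_eq + 273.15))
SiO2 = 10^(5.19 - 1309/(216.22 + 273.15))
SiO2 = 327.44 mg/kg


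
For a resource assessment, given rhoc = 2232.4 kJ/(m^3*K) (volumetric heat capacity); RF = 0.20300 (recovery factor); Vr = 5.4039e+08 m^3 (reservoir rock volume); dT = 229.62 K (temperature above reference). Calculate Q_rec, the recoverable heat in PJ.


Step 1: Q_s = Vr*rhoc*dT/1e12 = 5.4039e+08*2232.4*229.62/1e12 = 277.0059 PJ
Step 2: Q_rec = Q_s * RF = 277.0059 * 0.203 = 56.232 PJ
Q_rec = 56.232 PJ


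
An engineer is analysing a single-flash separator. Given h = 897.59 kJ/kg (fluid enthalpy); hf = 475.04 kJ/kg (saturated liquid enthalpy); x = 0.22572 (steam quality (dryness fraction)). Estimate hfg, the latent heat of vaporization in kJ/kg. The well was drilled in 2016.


hfg = (h - hf) / x
hfg = (897.59 - 475.04) / 0.22572
hfg = 1872.0 kJ/kg


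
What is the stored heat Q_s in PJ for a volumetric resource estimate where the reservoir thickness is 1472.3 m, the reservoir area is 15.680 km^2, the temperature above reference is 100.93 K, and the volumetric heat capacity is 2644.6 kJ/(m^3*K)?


Step 1: Vr = A*1e6*hr = 15.68*1e6*1472.3 = 2.308566e+10 m^3
Step 2: Q_s = Vr*rhoc*dT/1e12 = 2.308566e+10*2644.6*100.93/1e12 = 6162.0 PJ
Q_s = 6162.0 PJ


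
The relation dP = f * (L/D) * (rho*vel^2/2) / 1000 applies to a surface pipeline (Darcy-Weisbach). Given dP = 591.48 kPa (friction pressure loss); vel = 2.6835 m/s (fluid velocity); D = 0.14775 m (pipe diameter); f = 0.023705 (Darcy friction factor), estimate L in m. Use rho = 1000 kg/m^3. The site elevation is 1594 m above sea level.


L = dP*1000*D / (f*rho*vel^2/2)
L = 591.48*1000*0.14775 / (0.023705*1000*2.6835^2/2)
L = 1023.9 m


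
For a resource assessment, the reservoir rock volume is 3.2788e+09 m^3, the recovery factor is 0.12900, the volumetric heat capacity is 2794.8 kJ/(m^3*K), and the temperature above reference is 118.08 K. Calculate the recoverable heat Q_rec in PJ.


Step 1: Q_s = Vr*rhoc*dT/1e12 = 3.2788e+09*2794.8*118.08/1e12 = 1082.037 PJ
Step 2: Q_rec = Q_s * RF = 1082.037 * 0.129 = 139.58 PJ
Q_rec = 139.58 PJ


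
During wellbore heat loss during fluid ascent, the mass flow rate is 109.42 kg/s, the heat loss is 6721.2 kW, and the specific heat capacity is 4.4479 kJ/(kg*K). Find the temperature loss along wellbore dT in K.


dT = Q_loss / (mdot * cp)
dT = 6721.2 / (109.42 * 4.4479)
dT = 13.810 K


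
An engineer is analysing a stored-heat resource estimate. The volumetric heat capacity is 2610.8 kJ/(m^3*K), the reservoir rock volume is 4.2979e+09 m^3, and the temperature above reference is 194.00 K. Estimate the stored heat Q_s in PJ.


Q_s = Vr * rhoc * dT / 1e12
Q_s = 4.2979e+09 * 2610.8 * 194.00 / 1e12
Q_s = 2176.9 PJ


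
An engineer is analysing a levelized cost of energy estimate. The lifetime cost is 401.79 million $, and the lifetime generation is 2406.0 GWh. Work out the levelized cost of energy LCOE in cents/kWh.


LCOE = C_tot / E_tot * 100
LCOE = 401.79 / 2406.0 * 100
LCOE = 16.700 cents/kWh


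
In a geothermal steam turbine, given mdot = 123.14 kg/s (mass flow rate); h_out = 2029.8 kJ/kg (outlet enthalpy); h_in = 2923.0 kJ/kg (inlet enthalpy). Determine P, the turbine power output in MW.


P = mdot * (h_in - h_out) / 1000
P = 123.14 * (2923.0 - 2029.8) / 1000
P = 109.99 MW


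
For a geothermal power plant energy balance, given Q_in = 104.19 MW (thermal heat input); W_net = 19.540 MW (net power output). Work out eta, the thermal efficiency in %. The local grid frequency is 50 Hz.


eta = W_net / Q_in * 100
eta = 19.540 / 104.19 * 100
eta = 18.754 %


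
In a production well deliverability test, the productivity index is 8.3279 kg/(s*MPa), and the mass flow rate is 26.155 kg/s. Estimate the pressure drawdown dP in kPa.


dP = mdot * 1000 / PI
dP = 26.155 * 1000 / 8.3279
dP = 3140.6 kPa


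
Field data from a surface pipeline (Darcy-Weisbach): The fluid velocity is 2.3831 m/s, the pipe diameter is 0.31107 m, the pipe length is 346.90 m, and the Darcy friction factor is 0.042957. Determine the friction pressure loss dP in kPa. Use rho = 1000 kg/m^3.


dP = f * (L/D) * (rho*vel^2/2) / 1000
dP = 0.042957 * (346.90/0.31107) * (1000*2.3831^2/2) / 1000
dP = 136.03 kPa


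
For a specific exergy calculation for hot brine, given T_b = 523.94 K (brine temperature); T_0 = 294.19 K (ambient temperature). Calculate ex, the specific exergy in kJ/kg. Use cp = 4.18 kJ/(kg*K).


ex = cp * ((T_b - T_0) - T_0 * ln(T_b/T_0))
ex = 4.18 * ((523.94 - 294.19) - 294.19 * ln(523.94/294.19))
ex = 250.62 kJ/kg


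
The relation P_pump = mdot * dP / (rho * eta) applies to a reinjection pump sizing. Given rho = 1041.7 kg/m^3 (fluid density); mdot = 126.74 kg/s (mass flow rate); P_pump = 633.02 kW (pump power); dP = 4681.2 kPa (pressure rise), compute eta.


eta = mdot * dP / (rho * P_pump)
eta = 126.74 * 4681.2 / (1041.7 * 633.02)
eta = 0.89973


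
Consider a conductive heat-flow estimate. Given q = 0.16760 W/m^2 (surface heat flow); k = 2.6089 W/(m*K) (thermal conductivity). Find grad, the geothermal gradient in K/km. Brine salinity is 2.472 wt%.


grad = q * 1000 / k
grad = 0.16760 * 1000 / 2.6089
grad = 64.24163 deg C/km
Convert: 64.24163 deg C/km * 1.0 = 64.242 K/km
grad = 64.242 K/km


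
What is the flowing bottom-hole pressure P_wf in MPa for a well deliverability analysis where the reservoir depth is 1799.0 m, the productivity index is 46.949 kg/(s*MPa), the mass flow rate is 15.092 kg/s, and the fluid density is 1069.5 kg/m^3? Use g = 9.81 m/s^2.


Step 1: P_i = rho*g*h/1e6 = 1069.5*9.81*1799.0/1e6 = 18.87474 MPa
Step 2: P_wf = P_i - mdot/PI = 18.87474 - 15.092/46.949 = 18.553 MPa
P_wf = 18.553 MPa


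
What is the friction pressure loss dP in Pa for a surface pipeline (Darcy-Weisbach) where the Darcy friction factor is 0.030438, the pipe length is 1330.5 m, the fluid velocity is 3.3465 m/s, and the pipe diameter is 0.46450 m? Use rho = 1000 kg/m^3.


dP = f * (L/D) * (rho*vel^2/2) / 1000
dP = 0.030438 * (1330.5/0.46450) * (1000*3.3465^2/2) / 1000
dP = 488.1991 kPa
Convert: 488.1991 kPa * 1000.0 = 4.8820e+05 Pa
dP = 4.8820e+05 Pa


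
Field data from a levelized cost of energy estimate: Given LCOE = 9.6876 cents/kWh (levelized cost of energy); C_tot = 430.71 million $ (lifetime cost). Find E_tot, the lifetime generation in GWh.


E_tot = C_tot / LCOE * 100
E_tot = 430.71 / 9.6876 * 100
E_tot = 4446.0 GWh


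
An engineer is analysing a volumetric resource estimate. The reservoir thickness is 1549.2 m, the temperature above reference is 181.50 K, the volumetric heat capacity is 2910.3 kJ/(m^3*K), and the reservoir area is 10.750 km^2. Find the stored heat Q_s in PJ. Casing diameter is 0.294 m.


Step 1: Vr = A*1e6*hr = 10.75*1e6*1549.2 = 1.665390e+10 m^3
Step 2: Q_s = Vr*rhoc*dT/1e12 = 1.665390e+10*2910.3*181.5/1e12 = 8796.9 PJ
Q_s = 8796.9 PJ


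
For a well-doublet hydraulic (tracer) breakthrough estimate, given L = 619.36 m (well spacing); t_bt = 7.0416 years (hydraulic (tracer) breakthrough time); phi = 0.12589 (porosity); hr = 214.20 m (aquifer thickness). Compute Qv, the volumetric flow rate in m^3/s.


Qv = pi*hr*phi*L^2 / (3*t_bt*365.25*86400)
Qv = pi*214.20*0.12589*619.36^2 / (3*7.0416*365.25*86400)
Qv = 0.048747 m^3/s


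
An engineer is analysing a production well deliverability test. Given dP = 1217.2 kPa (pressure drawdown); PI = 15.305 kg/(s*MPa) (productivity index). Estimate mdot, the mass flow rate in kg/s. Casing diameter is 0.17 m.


mdot = PI * dP / 1000
mdot = 15.305 * 1217.2 / 1000
mdot = 18.629 kg/s


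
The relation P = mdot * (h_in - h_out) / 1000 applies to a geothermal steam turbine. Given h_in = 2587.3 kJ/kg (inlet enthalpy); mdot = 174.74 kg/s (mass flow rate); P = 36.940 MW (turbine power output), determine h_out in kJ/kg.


h_out = h_in - P * 1000 / mdot
h_out = 2587.3 - 36.940 * 1000 / 174.74
h_out = 2375.9 kJ/kg


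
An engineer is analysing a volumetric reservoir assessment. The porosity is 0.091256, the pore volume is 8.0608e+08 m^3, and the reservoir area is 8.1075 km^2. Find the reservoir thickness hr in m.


hr = Vp / (A * 1e6 * phi)
hr = 8.0608e+08 / (8.1075 * 1e6 * 0.091256)
hr = 1089.5 m


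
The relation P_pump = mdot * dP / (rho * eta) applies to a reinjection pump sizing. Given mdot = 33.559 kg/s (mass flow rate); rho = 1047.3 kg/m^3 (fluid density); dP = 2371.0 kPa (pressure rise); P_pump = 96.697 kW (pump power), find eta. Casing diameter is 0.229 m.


eta = mdot * dP / (rho * P_pump)
eta = 33.559 * 2371.0 / (1047.3 * 96.697)
eta = 0.78570


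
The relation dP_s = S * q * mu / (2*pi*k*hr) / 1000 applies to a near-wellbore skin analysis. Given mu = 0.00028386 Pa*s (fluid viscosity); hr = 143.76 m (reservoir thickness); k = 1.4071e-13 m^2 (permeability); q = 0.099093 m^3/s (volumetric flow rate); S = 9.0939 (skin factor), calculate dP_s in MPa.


dP_s = S * q * mu / (2*pi*k*hr) / 1000
dP_s = 9.0939 * 0.099093 * 0.00028386 / (2*pi*1.4071e-13*143.76) / 1000
dP_s = 2012.586 kPa
Convert: 2012.586 kPa * 0.001 = 2.0126 MPa
dP_s = 2.0126 MPa


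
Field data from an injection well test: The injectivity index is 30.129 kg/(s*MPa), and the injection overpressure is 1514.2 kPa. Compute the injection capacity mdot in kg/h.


mdot = II * dP / 1000
mdot = 30.129 * 1514.2 / 1000
mdot = 45.62133 kg/s
Convert: 45.62133 kg/s * 3600.0 = 1.6424e+05 kg/h
mdot = 1.6424e+05 kg/h


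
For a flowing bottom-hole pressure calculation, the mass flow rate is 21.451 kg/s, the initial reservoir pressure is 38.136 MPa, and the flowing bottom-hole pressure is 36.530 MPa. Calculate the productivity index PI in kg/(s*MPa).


PI = mdot / (P_i - P_wf)
PI = 21.451 / (38.136 - 36.530)
PI = 13.357 kg/(s*MPa)


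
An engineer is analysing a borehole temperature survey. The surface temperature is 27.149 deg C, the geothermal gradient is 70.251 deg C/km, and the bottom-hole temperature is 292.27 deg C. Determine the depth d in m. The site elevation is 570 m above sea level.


d = (T_d - T_surf) / grad * 1000
d = (292.27 - 27.149) / 70.251 * 1000
d = 3773.9 m


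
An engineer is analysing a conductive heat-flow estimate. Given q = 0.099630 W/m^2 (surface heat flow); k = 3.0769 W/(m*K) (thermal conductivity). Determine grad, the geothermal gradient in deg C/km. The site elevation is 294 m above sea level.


grad = q * 1000 / k
grad = 0.099630 * 1000 / 3.0769
grad = 32.380 deg C/km


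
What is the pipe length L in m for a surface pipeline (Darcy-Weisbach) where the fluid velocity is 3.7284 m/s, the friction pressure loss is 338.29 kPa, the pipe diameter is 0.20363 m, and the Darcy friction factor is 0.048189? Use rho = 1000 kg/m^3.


L = dP*1000*D / (f*rho*vel^2/2)
L = 338.29*1000*0.20363 / (0.048189*1000*3.7284^2/2)
L = 205.67 m


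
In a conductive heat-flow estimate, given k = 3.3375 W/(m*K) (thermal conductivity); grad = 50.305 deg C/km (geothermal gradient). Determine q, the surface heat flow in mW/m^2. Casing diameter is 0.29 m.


q = k * grad / 1000
q = 3.3375 * 50.305 / 1000
q = 0.1678929 W/m^2
Convert: 0.1678929 W/m^2 * 1000.0 = 167.89 mW/m^2
q = 167.89 mW/m^2


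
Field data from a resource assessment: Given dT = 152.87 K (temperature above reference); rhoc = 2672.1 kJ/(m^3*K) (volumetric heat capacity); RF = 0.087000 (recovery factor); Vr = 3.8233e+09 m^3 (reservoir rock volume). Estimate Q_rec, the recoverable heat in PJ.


Step 1: Q_s = Vr*rhoc*dT/1e12 = 3.8233e+09*2672.1*152.87/1e12 = 1561.757 PJ
Step 2: Q_rec = Q_s * RF = 1561.757 * 0.087 = 135.87 PJ
Q_rec = 135.87 PJ


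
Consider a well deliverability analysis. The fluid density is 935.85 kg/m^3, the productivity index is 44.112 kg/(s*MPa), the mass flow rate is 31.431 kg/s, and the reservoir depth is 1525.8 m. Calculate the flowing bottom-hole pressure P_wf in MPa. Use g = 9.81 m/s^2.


Step 1: P_i = rho*g*h/1e6 = 935.85*9.81*1525.8/1e6 = 14.00789 MPa
Step 2: P_wf = P_i - mdot/PI = 14.00789 - 31.431/44.112 = 13.295 MPa
P_wf = 13.295 MPa


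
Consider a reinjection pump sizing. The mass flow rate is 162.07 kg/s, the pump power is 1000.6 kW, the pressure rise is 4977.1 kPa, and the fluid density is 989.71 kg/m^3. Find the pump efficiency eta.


eta = mdot * dP / (rho * P_pump)
eta = 162.07 * 4977.1 / (989.71 * 1000.6)
eta = 0.81454


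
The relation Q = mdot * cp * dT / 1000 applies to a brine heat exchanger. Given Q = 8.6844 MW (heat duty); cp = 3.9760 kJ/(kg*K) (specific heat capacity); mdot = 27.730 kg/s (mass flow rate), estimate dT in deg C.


dT = Q * 1000 / (mdot * cp)
dT = 8.6844 * 1000 / (27.730 * 3.9760)
dT = 78.76687 K
Convert (temperature difference, 1 K = 1 deg C): 78.76687 K = 78.76687 deg C
dT = 78.767 deg C


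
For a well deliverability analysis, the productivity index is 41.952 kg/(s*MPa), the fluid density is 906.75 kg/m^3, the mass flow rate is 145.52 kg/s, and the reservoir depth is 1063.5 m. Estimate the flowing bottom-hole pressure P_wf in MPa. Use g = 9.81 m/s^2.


Step 1: P_i = rho*g*h/1e6 = 906.75*9.81*1063.5/1e6 = 9.460064 MPa
Step 2: P_wf = P_i - mdot/PI = 9.460064 - 145.52/41.952 = 5.9913 MPa
P_wf = 5.9913 MPa


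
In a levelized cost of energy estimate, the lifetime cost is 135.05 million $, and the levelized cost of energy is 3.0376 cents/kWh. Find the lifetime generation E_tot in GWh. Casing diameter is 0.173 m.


E_tot = C_tot / LCOE * 100
E_tot = 135.05 / 3.0376 * 100
E_tot = 4445.9 GWh


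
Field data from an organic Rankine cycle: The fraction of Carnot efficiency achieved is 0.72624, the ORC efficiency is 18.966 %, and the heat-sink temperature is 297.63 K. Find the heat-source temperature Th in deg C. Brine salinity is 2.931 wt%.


Th = Tc / (1 - (eta_orc/100)/f)
Th = 297.63 / (1 - (18.966/100)/0.72624)
Th = 402.8305 K
Convert to deg C: 402.8305 - 273.15 = 129.68 deg C
Th = 129.68 deg C


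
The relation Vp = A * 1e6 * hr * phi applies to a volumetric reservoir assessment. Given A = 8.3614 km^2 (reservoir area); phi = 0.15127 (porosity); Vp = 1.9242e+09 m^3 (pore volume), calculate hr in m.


hr = Vp / (A * 1e6 * phi)
hr = 1.9242e+09 / (8.3614 * 1e6 * 0.15127)
hr = 1521.3 m


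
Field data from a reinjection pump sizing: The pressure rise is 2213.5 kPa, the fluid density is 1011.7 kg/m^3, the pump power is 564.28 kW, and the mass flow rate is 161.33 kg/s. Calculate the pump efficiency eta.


eta = mdot * dP / (rho * P_pump)
eta = 161.33 * 2213.5 / (1011.7 * 564.28)
eta = 0.62553


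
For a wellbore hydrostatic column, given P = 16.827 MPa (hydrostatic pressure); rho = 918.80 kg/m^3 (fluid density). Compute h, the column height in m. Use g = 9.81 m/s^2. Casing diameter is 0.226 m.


h = P * 1e6 / (g * rho)
h = 16.827 * 1e6 / (9.81 * 918.80)
h = 1866.9 m


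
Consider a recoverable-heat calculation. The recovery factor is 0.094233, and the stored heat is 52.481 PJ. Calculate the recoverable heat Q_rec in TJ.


Q_rec = Q_s * RF
Q_rec = 52.481 * 0.094233
Q_rec = 4.945442 PJ
Convert: 4.945442 PJ * 1000.0 = 4945.4 TJ
Q_rec = 4945.4 TJ


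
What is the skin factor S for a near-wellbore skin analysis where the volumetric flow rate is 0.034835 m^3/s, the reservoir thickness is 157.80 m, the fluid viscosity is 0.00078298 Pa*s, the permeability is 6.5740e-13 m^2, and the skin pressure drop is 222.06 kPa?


S = dP_s * 1000 * 2*pi*k*hr / (q*mu)
S = 222.06 * 1000 * 2*pi*6.5740e-13*157.80 / (0.034835*0.00078298)
S = 5.3066


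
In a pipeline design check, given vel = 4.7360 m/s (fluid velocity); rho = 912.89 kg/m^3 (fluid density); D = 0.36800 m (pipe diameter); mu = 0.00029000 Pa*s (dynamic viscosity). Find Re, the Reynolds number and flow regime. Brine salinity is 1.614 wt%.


Step 1: Re = rho*vel*D/mu = 912.89*4.736*0.368/0.00029 = 5.4863e+06
Step 2: Re = 5.4863e+06 > 4000, so flow is turbulent.
Re = 5.4863e+06 (turbulent)


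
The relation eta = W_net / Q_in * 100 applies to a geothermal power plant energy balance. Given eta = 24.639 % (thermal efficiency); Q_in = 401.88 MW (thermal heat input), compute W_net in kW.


W_net = eta / 100 * Q_in
W_net = 24.639 / 100 * 401.88
W_net = 99.01921 MW
Convert: 99.01921 MW * 1000.0 = 99019 kW
W_net = 99019 kW


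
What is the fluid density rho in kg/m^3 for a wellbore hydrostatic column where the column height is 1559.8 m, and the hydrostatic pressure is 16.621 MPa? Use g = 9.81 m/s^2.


rho = P * 1e6 / (g * h)
rho = 16.621 * 1e6 / (9.81 * 1559.8)
rho = 1086.2 kg/m^3


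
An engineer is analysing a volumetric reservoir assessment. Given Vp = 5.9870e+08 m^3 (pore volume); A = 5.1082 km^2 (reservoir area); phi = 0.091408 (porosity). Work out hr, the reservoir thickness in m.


hr = Vp / (A * 1e6 * phi)
hr = 5.9870e+08 / (5.1082 * 1e6 * 0.091408)
hr = 1282.2 m


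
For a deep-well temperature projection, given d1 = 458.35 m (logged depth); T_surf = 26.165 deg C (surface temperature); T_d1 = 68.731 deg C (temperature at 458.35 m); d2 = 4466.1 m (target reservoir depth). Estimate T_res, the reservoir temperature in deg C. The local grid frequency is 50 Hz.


Step 1: grad = (T_d1 - T_surf)/d1 * 1000 = (68.731 - 26.165)/458.35 * 1000 = 92.86790 deg C/km
Step 2: T_res = T_surf + grad*d2/1000 = 26.165 + 92.86790*4466.1/1000 = 440.92 deg C
T_res = 440.92 deg C


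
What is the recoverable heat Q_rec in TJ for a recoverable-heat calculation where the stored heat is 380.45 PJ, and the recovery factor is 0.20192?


Q_rec = Q_s * RF
Q_rec = 380.45 * 0.20192
Q_rec = 76.82046 PJ
Convert: 76.82046 PJ * 1000.0 = 76820 TJ
Q_rec = 76820 TJ


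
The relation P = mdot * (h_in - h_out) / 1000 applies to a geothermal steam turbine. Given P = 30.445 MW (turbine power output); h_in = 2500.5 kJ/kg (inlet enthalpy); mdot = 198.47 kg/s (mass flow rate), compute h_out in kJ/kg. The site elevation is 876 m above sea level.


h_out = h_in - P * 1000 / mdot
h_out = 2500.5 - 30.445 * 1000 / 198.47
h_out = 2347.1 kJ/kg


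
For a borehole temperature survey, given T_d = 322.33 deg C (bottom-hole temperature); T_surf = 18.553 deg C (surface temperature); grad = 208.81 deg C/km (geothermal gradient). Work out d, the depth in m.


d = (T_d - T_surf) / grad * 1000
d = (322.33 - 18.553) / 208.81 * 1000
d = 1454.8 m


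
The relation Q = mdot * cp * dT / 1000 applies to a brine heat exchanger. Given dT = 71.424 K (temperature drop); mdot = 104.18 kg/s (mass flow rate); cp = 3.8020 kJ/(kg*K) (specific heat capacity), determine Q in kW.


Q = mdot * cp * dT / 1000
Q = 104.18 * 3.8020 * 71.424 / 1000
Q = 28.29050 MW
Convert: 28.29050 MW * 1000.0 = 28290 kW
Q = 28290 kW


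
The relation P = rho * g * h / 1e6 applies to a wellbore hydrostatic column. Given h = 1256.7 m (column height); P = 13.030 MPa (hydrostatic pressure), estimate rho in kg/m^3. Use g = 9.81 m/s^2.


rho = P * 1e6 / (g * h)
rho = 13.030 * 1e6 / (9.81 * 1256.7)
rho = 1056.9 kg/m^3


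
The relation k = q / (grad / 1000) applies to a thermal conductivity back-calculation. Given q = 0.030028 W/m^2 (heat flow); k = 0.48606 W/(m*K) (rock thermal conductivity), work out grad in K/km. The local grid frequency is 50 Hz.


grad = q / k * 1000
grad = 0.030028 / 0.48606 * 1000
grad = 61.77838 deg C/km
Convert: 61.77838 deg C/km * 1.0 = 61.778 K/km
grad = 61.778 K/km


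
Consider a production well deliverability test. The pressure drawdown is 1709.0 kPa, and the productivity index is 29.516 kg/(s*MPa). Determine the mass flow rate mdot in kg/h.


mdot = PI * dP / 1000
mdot = 29.516 * 1709.0 / 1000
mdot = 50.44284 kg/s
Convert: 50.44284 kg/s * 3600.0 = 1.8159e+05 kg/h
mdot = 1.8159e+05 kg/h


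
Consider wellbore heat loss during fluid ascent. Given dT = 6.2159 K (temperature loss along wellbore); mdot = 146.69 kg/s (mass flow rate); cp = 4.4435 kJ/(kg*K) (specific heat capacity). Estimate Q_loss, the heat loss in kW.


Q_loss = mdot * cp * dT
Q_loss = 146.69 * 4.4435 * 6.2159
Q_loss = 4051.6 kW


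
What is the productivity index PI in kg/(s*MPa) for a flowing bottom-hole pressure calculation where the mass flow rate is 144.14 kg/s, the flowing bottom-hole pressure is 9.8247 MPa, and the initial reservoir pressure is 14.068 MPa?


PI = mdot / (P_i - P_wf)
PI = 144.14 / (14.068 - 9.8247)
PI = 33.969 kg/(s*MPa)


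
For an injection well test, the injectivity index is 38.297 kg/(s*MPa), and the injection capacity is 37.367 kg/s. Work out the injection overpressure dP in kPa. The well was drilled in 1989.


dP = mdot * 1000 / II
dP = 37.367 * 1000 / 38.297
dP = 975.72 kPa


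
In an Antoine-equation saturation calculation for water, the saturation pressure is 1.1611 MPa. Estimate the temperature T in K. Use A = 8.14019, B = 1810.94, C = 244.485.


T = B / (A - log10(P_sat * 760 / 0.101325)) - C
T = 1810.94 / (8.14019 - log10(1.1611 * 760 / 0.101325)) - 244.485
T = 186.6683 deg C
Convert to K: 186.6683 + 273.15 = 459.82 K
T = 459.82 K


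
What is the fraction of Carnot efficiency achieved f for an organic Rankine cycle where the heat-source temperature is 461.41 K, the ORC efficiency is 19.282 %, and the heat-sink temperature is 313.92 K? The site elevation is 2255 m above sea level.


f = (eta_orc/100) / (1 - Tc/Th)
f = (19.282/100) / (1 - 313.92/461.41)
f = 0.60322


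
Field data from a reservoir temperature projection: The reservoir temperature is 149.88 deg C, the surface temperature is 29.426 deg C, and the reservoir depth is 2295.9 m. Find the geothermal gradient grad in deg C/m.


grad = (T_res - T_surf) / d * 1000
grad = (149.88 - 29.426) / 2295.9 * 1000
grad = 52.46483 deg C/km
Convert: 52.46483 deg C/km * 0.001 = 0.052465 deg C/m
grad = 0.052465 deg C/m


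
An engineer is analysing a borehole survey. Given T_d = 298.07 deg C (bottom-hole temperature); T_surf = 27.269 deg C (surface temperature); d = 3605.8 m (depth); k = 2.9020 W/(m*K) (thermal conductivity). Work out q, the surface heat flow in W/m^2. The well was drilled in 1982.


Step 1: grad = (T_d - T_surf)/d * 1000 = (298.07 - 27.269)/3605.8 * 1000 = 75.10150 deg C/km
Step 2: q = k * grad / 1000 = 2.902 * 75.10150 / 1000 = 0.21794 W/m^2
q = 0.21794 W/m^2


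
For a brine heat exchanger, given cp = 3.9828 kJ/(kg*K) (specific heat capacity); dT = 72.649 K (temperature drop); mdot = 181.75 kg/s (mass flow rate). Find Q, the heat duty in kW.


Q = mdot * cp * dT / 1000
Q = 181.75 * 3.9828 * 72.649 / 1000
Q = 52.58871 MW
Convert: 52.58871 MW * 1000.0 = 52589 kW
Q = 52589 kW


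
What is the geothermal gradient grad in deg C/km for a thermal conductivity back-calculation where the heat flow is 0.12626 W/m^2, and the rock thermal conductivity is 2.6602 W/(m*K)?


grad = q / k * 1000
grad = 0.12626 / 2.6602 * 1000
grad = 47.463 deg C/km


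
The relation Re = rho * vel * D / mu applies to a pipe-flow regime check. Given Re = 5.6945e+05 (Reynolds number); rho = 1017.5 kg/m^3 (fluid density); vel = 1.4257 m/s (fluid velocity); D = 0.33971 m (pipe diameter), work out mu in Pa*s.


mu = rho * vel * D / Re
mu = 1017.5 * 1.4257 * 0.33971 / 5.6945e+05
mu = 0.00086540 Pa*s


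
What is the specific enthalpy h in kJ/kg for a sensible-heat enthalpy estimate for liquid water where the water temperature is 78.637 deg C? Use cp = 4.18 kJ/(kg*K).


h = cp * T
h = 4.18 * 78.637
h = 328.70 kJ/kg


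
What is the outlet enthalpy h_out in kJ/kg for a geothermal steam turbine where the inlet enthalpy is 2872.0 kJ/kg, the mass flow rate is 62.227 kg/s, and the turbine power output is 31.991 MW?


h_out = h_in - P * 1000 / mdot
h_out = 2872.0 - 31.991 * 1000 / 62.227
h_out = 2357.9 kJ/kg


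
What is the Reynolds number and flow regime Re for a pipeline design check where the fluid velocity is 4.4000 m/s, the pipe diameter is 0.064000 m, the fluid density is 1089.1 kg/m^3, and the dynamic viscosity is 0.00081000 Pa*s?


Step 1: Re = rho*vel*D/mu = 1089.1*4.4*0.064/0.00081 = 3.7863e+05
Step 2: Re = 3.7863e+05 > 4000, so flow is turbulent.
Re = 3.7863e+05 (turbulent)


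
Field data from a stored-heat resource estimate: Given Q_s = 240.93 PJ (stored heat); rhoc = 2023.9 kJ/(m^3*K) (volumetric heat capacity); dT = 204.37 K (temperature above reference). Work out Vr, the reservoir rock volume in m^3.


Vr = Q_s * 1e12 / (rhoc * dT)
Vr = 240.93 * 1e12 / (2023.9 * 204.37)
Vr = 5.8248e+08 m^3


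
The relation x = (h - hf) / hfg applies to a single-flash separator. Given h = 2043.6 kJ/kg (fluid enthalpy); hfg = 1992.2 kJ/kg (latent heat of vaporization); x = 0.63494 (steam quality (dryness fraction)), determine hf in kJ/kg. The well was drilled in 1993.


hf = h - x * hfg
hf = 2043.6 - 0.63494 * 1992.2
hf = 778.67 kJ/kg


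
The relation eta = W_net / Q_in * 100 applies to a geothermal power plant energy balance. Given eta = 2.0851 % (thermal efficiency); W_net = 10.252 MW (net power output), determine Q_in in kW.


Q_in = W_net / (eta / 100)
Q_in = 10.252 / (2.0851 / 100)
Q_in = 491.6791 MW
Convert: 491.6791 MW * 1000.0 = 4.9168e+05 kW
Q_in = 4.9168e+05 kW


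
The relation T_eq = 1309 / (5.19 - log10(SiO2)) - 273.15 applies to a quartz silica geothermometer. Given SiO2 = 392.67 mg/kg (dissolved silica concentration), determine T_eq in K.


T_eq = 1309 / (5.19 - log10(SiO2)) - 273.15
T_eq = 1309 / (5.19 - log10(392.67)) - 273.15
T_eq = 231.0927 deg C
Convert to K: 231.0927 + 273.15 = 504.24 K
T_eq = 504.24 K


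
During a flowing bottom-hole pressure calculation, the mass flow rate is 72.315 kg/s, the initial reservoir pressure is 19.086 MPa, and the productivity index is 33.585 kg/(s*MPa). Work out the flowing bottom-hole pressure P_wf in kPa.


P_wf = P_i - mdot / PI
P_wf = 19.086 - 72.315 / 33.585
P_wf = 16.93281 MPa
Convert: 16.93281 MPa * 1000.0 = 16933 kPa
P_wf = 16933 kPa


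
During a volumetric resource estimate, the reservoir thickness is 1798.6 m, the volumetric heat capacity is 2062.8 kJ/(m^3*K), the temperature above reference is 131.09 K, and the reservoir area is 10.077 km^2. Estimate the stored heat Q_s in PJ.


Step 1: Vr = A*1e6*hr = 10.077*1e6*1798.6 = 1.812449e+10 m^3
Step 2: Q_s = Vr*rhoc*dT/1e12 = 1.812449e+10*2062.8*131.09/1e12 = 4901.1 PJ
Q_s = 4901.1 PJ
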